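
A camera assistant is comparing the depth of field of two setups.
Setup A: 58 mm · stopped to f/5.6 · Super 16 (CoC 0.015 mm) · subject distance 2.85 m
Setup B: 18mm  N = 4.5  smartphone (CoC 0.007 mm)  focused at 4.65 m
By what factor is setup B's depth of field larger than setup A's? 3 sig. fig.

Setup A: H = 58²/(5.6×0.015) + 58 ≈ 40105.6 mm; DoF = Df − Dn = 3063.58 − 2664.26 ≈ 399.32 mm.
Setup B: H = 18²/(4.5×0.007) + 18 ≈ 10303.7 mm; DoF = Df − Dn = 8459.7 − 3206.2 ≈ 5253.5 mm.
Ratio = 5253.5 / 399.32 ≈ 13.2.

13.2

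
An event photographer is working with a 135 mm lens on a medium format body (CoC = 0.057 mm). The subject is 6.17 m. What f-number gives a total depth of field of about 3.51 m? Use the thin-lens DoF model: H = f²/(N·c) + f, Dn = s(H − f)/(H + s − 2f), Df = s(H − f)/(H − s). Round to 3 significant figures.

f/14

Write h = H − f = f²/(N·c). The thin-lens limits are Dn = s·h/(h + (s−f)) and Df = s·h/(h − (s−f)), so DoF = Df − Dn = 2·s·(s−f)·h / (h² − (s−f)²).
That is a quadratic in h: DoF·h² − 2·s·(s−f)·h − DoF·(s−f)² = 0 ⇒ h = (s−f)·(s + √(s² + DoF²)) / DoF = 6035 × (6170 + √(6170² + 3510²)) / 3510 = 6035 × (6170 + 7098.52) / 3510 ≈ 22814 mm.
Then N = f²/(c·h) = 135² / (0.057 × 22814) = 18225 / 1300.4 ≈ 14.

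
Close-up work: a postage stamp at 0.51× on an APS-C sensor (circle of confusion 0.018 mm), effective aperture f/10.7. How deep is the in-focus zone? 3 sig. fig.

At magnification m, DoF ≈ 2·N_eff·c/m² = 2 × 10.7 × 0.018 / 0.51² = 0.3852 / 0.2601 ≈ 1.48 mm.

1.48 mm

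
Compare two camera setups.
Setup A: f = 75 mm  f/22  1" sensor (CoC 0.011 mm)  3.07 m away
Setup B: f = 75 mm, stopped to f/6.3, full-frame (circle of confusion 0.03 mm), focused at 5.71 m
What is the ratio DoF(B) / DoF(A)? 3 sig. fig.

Setup A: H = 75²/(22×0.011) + 75 ≈ 23318.8 mm; DoF = Df − Dn = 3524.08 − 2719.58 ≈ 804.50 mm.
Setup B: H = 75²/(6.3×0.03) + 75 ≈ 29836.9 mm; DoF = Df − Dn = 7043.6 − 4801.0 ≈ 2242.6 mm.
Ratio = 2242.6 / 804.50 ≈ 2.79.

2.79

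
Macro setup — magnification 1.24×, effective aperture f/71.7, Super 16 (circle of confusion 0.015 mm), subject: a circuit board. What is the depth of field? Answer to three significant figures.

1.40 mm

At magnification m, DoF ≈ 2·N_eff·c/m² = 2 × 71.7 × 0.015 / 1.24² = 2.151 / 1.538 ≈ 1.4 mm.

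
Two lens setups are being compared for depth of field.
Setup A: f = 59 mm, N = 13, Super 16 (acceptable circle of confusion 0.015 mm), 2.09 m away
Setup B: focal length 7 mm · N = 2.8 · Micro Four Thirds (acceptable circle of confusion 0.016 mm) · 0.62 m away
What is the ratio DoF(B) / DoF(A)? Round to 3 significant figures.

Setup A: H = 59²/(13×0.015) + 59 ≈ 17910.3 mm; DoF = Df − Dn = 2358.31 − 1876.50 ≈ 481.81 mm.
Setup B: H = 7²/(2.8×0.016) + 7 ≈ 1100.8 mm; DoF = Df − Dn = 1410.6 − 397.3 ≈ 1013.3 mm.
Ratio = 1013.3 / 481.81 ≈ 2.10.

2.10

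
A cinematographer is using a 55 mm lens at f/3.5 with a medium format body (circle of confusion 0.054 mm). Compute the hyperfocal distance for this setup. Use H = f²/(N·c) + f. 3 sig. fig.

Hyperfocal distance H = f²/(N·c) + f = 55²/(3.5 × 0.054) + 55 = 3025/0.189 + 55 ≈ 16060.3 mm ≈ 16.1 m.

16.1 m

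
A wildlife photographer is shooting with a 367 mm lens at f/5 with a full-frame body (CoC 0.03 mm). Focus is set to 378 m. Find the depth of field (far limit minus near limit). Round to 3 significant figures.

Hyperfocal distance H = f²/(N·c) + f = 367²/(5 × 0.03) + 367 = 134689/0.15 + 367 ≈ 898293.7 mm ≈ 898.3 m.
Near limit Dn = s·(H − f)/(H + s − 2f) = 378000 × (898293.7 − 367) / (898293.7 + 378000 − 2 × 367) = 378000 × 897926.7 / 1275559.7 ≈ 266092 mm.
Far limit Df = s·(H − f)/(H − s) = 378000 × (898293.7 − 367) / (898293.7 − 378000) = 378000 × 897926.7 / 520293.7 ≈ 652355 mm.
Depth of field = Df − Dn = 652355 − 266092 ≈ 386263 mm ≈ 386 m.

386 m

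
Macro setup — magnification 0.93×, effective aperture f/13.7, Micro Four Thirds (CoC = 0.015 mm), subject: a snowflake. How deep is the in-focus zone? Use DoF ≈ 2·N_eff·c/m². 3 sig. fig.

0.475 mm

At magnification m, DoF ≈ 2·N_eff·c/m² = 2 × 13.7 × 0.015 / 0.93² = 0.411 / 0.8649 ≈ 0.475 mm.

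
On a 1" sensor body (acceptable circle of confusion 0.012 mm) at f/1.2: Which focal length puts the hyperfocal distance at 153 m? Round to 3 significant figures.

From H = f²/(N·c) + f, with f ≪ H: f ≈ √(H·N·c) = √(153000 × 1.2 × 0.012) = √2203.2 ≈ 46.94 mm.
The +f correction barely moves this — solving exactly, f² + N·c·f − N·c·H = 0 ⇒ f = (−N·c + √((N·c)² + 4·N·c·H))/2 = (−0.0144 + √8812.8)/2 ≈ 46.931 mm, so f ≈ 46.9 mm.

46.9 mm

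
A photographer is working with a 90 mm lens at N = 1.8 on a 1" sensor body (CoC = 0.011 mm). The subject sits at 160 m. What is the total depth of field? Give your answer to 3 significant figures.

Hyperfocal distance H = f²/(N·c) + f = 90²/(1.8 × 0.011) + 90 = 8100/0.0198 + 90 ≈ 409180.9 mm ≈ 409.2 m.
Near limit Dn = s·(H − f)/(H + s − 2f) = 160000 × (409180.9 − 90) / (409180.9 + 160000 − 2 × 90) = 160000 × 409090.9 / 569000.9 ≈ 115034 mm.
Far limit Df = s·(H − f)/(H − s) = 160000 × (409180.9 − 90) / (409180.9 − 160000) = 160000 × 409090.9 / 249180.9 ≈ 262679 mm.
Depth of field = Df − Dn = 262679 − 115034 ≈ 147645 mm ≈ 148 m.

148 m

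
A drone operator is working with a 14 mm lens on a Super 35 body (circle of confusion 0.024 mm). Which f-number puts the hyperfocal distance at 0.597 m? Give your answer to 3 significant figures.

f/14

Rearrange H = f²/(N·c) + f for N: N = f² / ((H − f)·c).
N = 14² / ((597 − 14) × 0.024) = 196 / 13.99 ≈ 14.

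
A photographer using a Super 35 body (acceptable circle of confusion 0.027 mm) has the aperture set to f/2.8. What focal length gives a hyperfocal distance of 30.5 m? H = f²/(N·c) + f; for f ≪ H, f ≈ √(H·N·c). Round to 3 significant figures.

48.0 mm

From H = f²/(N·c) + f, with f ≪ H: f ≈ √(H·N·c) = √(30500 × 2.8 × 0.027) = √2305.8 ≈ 48.02 mm.
The +f correction barely moves this — solving exactly, f² + N·c·f − N·c·H = 0 ⇒ f = (−N·c + √((N·c)² + 4·N·c·H))/2 = (−0.0756 + √9223.2)/2 ≈ 47.981 mm, so f ≈ 48.0 mm.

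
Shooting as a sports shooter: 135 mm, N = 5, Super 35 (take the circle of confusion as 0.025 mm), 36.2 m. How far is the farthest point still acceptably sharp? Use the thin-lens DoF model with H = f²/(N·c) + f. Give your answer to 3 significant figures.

48.1 m

Hyperfocal distance H = f²/(N·c) + f = 135²/(5 × 0.025) + 135 = 18225/0.125 + 135 ≈ 145935.0 mm ≈ 145.9 m.
Far limit Df = s·(H − f)/(H − s) = 36200 × (145935.0 − 135) / (145935.0 − 36200) = 36200 × 145800.0 / 109735.0 ≈ 48097 mm ≈ 48.1 m.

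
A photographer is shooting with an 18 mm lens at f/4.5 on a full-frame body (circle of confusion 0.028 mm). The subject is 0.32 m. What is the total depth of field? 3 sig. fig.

76.2 mm

Hyperfocal distance H = f²/(N·c) + f = 18²/(4.5 × 0.028) + 18 = 324/0.126 + 18 ≈ 2589.4 mm ≈ 2.589 m.
Near limit Dn = s·(H − f)/(H + s − 2f) = 320 × (2589.4 − 18) / (2589.4 + 320 − 2 × 18) = 320 × 2571.4 / 2873.4 ≈ 286.368 mm.
Far limit Df = s·(H − f)/(H − s) = 320 × (2589.4 − 18) / (2589.4 − 320) = 320 × 2571.4 / 2269.4 ≈ 362.583 mm.
Depth of field = Df − Dn = 362.583 − 286.368 ≈ 76.215 mm.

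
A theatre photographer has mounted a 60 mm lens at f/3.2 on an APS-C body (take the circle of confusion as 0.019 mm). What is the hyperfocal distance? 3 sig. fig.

59.3 m

Hyperfocal distance H = f²/(N·c) + f = 60²/(3.2 × 0.019) + 60 = 3600/0.0608 + 60 ≈ 59270.5 mm ≈ 59.3 m.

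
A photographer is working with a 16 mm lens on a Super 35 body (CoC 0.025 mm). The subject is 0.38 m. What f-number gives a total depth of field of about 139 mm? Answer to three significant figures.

f/4.98

Write h = H − f = f²/(N·c). The thin-lens limits are Dn = s·h/(h + (s−f)) and Df = s·h/(h − (s−f)), so DoF = Df − Dn = 2·s·(s−f)·h / (h² − (s−f)²).
That is a quadratic in h: DoF·h² − 2·s·(s−f)·h − DoF·(s−f)² = 0 ⇒ h = (s−f)·(s + √(s² + DoF²)) / DoF = 364 × (380 + √(380² + 139²)) / 139 = 364 × (380 + 404.625) / 139 ≈ 2054.7 mm.
Then N = f²/(c·h) = 16² / (0.025 × 2054.7) = 256 / 51.368 ≈ 4.98.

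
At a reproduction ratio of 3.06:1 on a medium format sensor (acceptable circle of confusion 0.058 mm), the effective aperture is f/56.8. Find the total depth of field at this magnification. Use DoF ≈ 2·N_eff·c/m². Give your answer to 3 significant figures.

At magnification m, DoF ≈ 2·N_eff·c/m² = 2 × 56.8 × 0.058 / 3.06² = 6.589 / 9.364 ≈ 0.704 mm.

0.704 mm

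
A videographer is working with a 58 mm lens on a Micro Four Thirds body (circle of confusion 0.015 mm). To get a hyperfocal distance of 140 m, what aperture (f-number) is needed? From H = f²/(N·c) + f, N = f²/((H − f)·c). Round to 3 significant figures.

Rearrange H = f²/(N·c) + f for N: N = f² / ((H − f)·c).
N = 58² / ((140000 − 58) × 0.015) = 3364 / 2099 ≈ 1.60.

f/1.60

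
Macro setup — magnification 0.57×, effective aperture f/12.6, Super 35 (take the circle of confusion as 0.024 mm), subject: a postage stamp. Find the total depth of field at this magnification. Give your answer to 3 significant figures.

1.86 mm

At magnification m, DoF ≈ 2·N_eff·c/m² = 2 × 12.6 × 0.024 / 0.57² = 0.6048 / 0.3249 ≈ 1.86 mm.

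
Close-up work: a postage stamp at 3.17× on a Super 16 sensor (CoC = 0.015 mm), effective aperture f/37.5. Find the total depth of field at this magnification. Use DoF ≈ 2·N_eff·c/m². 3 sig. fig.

At magnification m, DoF ≈ 2·N_eff·c/m² = 2 × 37.5 × 0.015 / 3.17² = 1.125 / 10.05 ≈ 0.112 mm.

0.112 mm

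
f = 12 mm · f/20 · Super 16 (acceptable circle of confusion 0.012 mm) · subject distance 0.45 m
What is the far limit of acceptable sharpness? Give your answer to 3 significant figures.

Hyperfocal distance H = f²/(N·c) + f = 12²/(20 × 0.012) + 12 = 144/0.24 + 12 ≈ 612.0 mm ≈ 0.612 m.
Far limit Df = s·(H − f)/(H − s) = 450 × (612.0 − 12) / (612.0 − 450) = 450 × 600.0 / 162.0 ≈ 1666.7 mm ≈ 1.67 m.

1.67 m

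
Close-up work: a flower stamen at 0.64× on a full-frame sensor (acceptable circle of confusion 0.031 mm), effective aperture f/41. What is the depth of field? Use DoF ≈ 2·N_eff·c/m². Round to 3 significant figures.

6.21 mm

At magnification m, DoF ≈ 2·N_eff·c/m² = 2 × 41 × 0.031 / 0.64² = 2.542 / 0.4096 ≈ 6.21 mm.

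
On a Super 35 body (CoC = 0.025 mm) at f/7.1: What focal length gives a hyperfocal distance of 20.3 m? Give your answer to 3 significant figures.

59.9 mm

From H = f²/(N·c) + f, with f ≪ H: f ≈ √(H·N·c) = √(20300 × 7.1 × 0.025) = √3603.2 ≈ 60.03 mm.
Exact: f² + N·c·f − N·c·H = 0 ⇒ f = (−N·c + √((N·c)² + 4·N·c·H))/2 = (−0.1775 + √14413)/2 ≈ 59.938 mm ≈ 59.9 mm.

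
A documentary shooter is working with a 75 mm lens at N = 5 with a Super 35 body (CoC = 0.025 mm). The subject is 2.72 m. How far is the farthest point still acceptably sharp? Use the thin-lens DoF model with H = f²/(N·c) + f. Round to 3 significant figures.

Hyperfocal distance H = f²/(N·c) + f = 75²/(5 × 0.025) + 75 = 5625/0.125 + 75 ≈ 45075.0 mm ≈ 45.08 m.
Far limit Df = s·(H − f)/(H − s) = 2720 × (45075.0 − 75) / (45075.0 − 2720) = 2720 × 45000.0 / 42355.0 ≈ 2889.9 mm ≈ 2.89 m.

2.89 m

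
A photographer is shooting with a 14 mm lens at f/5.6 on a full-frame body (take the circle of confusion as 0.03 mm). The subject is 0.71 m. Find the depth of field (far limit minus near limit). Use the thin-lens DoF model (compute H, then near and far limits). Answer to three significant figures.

1.32 m

Hyperfocal distance H = f²/(N·c) + f = 14²/(5.6 × 0.03) + 14 = 196/0.168 + 14 ≈ 1180.7 mm ≈ 1.181 m.
Near limit Dn = s·(H − f)/(H + s − 2f) = 710 × (1180.7 − 14) / (1180.7 + 710 − 2 × 14) = 710 × 1166.7 / 1862.7 ≈ 444.7 mm.
Far limit Df = s·(H − f)/(H − s) = 710 × (1180.7 − 14) / (1180.7 − 710) = 710 × 1166.7 / 470.7 ≈ 1759.9 mm.
Depth of field = Df − Dn = 1759.9 − 444.7 ≈ 1315.2 mm ≈ 1.32 m.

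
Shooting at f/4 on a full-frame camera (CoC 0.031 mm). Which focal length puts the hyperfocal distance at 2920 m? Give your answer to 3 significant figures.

602 mm

From H = f²/(N·c) + f, with f ≪ H: f ≈ √(H·N·c) = √(2920000 × 4 × 0.031) = √362080 ≈ 601.7 mm.
The +f correction barely moves this — solving exactly, f² + N·c·f − N·c·H = 0 ⇒ f = (−N·c + √((N·c)² + 4·N·c·H))/2 = (−0.124 + √1448320)/2 ≈ 601.67 mm, so f ≈ 602 mm.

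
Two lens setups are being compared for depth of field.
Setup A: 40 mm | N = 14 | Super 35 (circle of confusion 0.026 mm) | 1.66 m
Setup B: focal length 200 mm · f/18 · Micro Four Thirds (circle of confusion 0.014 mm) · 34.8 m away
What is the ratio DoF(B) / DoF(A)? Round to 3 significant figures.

11.2

Setup A: H = 40²/(14×0.026) + 40 ≈ 4435.6 mm; DoF = Df − Dn = 2628.9 − 1213.0 ≈ 1415.9 mm.
Setup B: H = 200²/(18×0.014) + 200 ≈ 158930.2 mm; DoF = Df − Dn = 44500 − 28572 ≈ 15928 mm.
Ratio = 15928 / 1415.9 ≈ 11.2.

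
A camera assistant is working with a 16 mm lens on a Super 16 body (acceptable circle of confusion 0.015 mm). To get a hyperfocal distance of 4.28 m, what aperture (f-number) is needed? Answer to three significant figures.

Rearrange H = f²/(N·c) + f for N: N = f² / ((H − f)·c).
N = 16² / ((4280 − 16) × 0.015) = 256 / 63.96 ≈ 4.

f/4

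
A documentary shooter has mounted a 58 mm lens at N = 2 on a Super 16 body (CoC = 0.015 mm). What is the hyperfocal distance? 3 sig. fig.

Hyperfocal distance H = f²/(N·c) + f = 58²/(2 × 0.015) + 58 = 3364/0.03 + 58 ≈ 112191.3 mm ≈ 112 m.

112 m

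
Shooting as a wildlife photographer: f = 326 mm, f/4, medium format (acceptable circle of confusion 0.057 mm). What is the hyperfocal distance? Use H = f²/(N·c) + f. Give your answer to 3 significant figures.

Hyperfocal distance H = f²/(N·c) + f = 326²/(4 × 0.057) + 326 = 106276/0.228 + 326 ≈ 466448.8 mm ≈ 466 m.

466 m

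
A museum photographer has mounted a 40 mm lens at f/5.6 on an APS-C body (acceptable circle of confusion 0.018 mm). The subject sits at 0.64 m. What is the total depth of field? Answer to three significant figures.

48.5 mm

Hyperfocal distance H = f²/(N·c) + f = 40²/(5.6 × 0.018) + 40 = 1600/0.1008 + 40 ≈ 15913.0 mm ≈ 15.91 m.
Near limit Dn = s·(H − f)/(H + s − 2f) = 640 × (15913.0 − 40) / (15913.0 + 640 − 2 × 40) = 640 × 15873.0 / 16473.0 ≈ 616.689 mm.
Far limit Df = s·(H − f)/(H − s) = 640 × (15913.0 − 40) / (15913.0 − 640) = 640 × 15873.0 / 15273.0 ≈ 665.142 mm.
Depth of field = Df − Dn = 665.142 − 616.689 ≈ 48.453 mm.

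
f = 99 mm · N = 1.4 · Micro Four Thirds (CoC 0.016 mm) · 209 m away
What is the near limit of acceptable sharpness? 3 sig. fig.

Hyperfocal distance H = f²/(N·c) + f = 99²/(1.4 × 0.016) + 99 = 9801/0.0224 + 99 ≈ 437643.6 mm ≈ 437.6 m.
Near limit Dn = s·(H − f)/(H + s − 2f) = 209000 × (437643.6 − 99) / (437643.6 + 209000 − 2 × 99) = 209000 × 437544.6 / 646445.6 ≈ 141461 mm ≈ 141 m.

141 m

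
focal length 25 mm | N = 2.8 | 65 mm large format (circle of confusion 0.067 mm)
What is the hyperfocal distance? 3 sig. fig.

Hyperfocal distance H = f²/(N·c) + f = 25²/(2.8 × 0.067) + 25 = 625/0.1876 + 25 ≈ 3356.6 mm ≈ 3.36 m.

3.36 m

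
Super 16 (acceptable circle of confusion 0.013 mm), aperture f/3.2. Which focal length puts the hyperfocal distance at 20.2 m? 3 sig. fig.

From H = f²/(N·c) + f, with f ≪ H: f ≈ √(H·N·c) = √(20200 × 3.2 × 0.013) = √840.32 ≈ 28.99 mm.
The +f correction barely moves this — solving exactly, f² + N·c·f − N·c·H = 0 ⇒ f = (−N·c + √((N·c)² + 4·N·c·H))/2 = (−0.0416 + √3361.3)/2 ≈ 28.967 mm, so f ≈ 29.0 mm.

29.0 mm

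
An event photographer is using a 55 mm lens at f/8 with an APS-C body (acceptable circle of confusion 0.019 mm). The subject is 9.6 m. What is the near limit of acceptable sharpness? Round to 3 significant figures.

6.49 m

Hyperfocal distance H = f²/(N·c) + f = 55²/(8 × 0.019) + 55 = 3025/0.152 + 55 ≈ 19956.3 mm ≈ 19.96 m.
Near limit Dn = s·(H − f)/(H + s − 2f) = 9600 × (19956.3 − 55) / (19956.3 + 9600 − 2 × 55) = 9600 × 19901.3 / 29446.3 ≈ 6488.2 mm ≈ 6.49 m.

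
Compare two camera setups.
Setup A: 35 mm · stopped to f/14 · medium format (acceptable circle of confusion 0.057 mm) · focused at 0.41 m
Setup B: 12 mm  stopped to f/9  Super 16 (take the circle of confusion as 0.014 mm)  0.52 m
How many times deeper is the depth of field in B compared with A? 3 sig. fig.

2.70

Setup A: H = 35²/(14×0.057) + 35 ≈ 1570.1 mm; DoF = Df − Dn = 542.53 − 329.51 ≈ 213.02 mm.
Setup B: H = 12²/(9×0.014) + 12 ≈ 1154.9 mm; DoF = Df − Dn = 936.09 − 359.99 ≈ 576.10 mm.
Ratio = 576.10 / 213.02 ≈ 2.70.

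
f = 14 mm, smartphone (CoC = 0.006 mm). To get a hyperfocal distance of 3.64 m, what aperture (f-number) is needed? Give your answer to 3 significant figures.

Rearrange H = f²/(N·c) + f for N: N = f² / ((H − f)·c).
N = 14² / ((3640 − 14) × 0.006) = 196 / 21.76 ≈ 9.01.

f/9.01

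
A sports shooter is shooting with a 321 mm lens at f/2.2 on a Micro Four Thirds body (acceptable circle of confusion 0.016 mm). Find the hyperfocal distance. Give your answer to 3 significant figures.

Hyperfocal distance H = f²/(N·c) + f = 321²/(2.2 × 0.016) + 321 = 103041/0.0352 + 321 ≈ 2927622.1 mm ≈ 2930 m.

2930 m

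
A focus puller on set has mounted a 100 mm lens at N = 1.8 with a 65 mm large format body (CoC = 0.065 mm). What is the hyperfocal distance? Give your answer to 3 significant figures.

85.6 m

Hyperfocal distance H = f²/(N·c) + f = 100²/(1.8 × 0.065) + 100 = 10000/0.117 + 100 ≈ 85570.1 mm ≈ 85.6 m.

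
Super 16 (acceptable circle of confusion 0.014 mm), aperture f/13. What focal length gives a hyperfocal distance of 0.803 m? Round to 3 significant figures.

From H = f²/(N·c) + f, with f ≪ H: f ≈ √(H·N·c) = √(803 × 13 × 0.014) = √146.15 ≈ 12.09 mm.
Exact: f² + N·c·f − N·c·H = 0 ⇒ f = (−N·c + √((N·c)² + 4·N·c·H))/2 = (−0.182 + √584.62)/2 ≈ 11.998 mm ≈ 12.0 mm.

12.0 mm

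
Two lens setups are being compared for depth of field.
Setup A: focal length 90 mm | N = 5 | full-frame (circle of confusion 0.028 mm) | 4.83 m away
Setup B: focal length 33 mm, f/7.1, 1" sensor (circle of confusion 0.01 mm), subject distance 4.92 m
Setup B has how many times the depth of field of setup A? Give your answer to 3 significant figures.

4.38

Setup A: H = 90²/(5×0.028) + 90 ≈ 57947.1 mm; DoF = Df − Dn = 5261.01 − 4464.26 ≈ 796.75 mm.
Setup B: H = 33²/(7.1×0.01) + 33 ≈ 15371.0 mm; DoF = Df − Dn = 7220.6 − 3731.2 ≈ 3489.4 mm.
Ratio = 3489.4 / 796.75 ≈ 4.38.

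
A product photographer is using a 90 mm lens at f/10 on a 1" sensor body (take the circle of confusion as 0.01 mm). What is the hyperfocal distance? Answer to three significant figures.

81.1 m

Hyperfocal distance H = f²/(N·c) + f = 90²/(10 × 0.01) + 90 = 8100/0.1 + 90 ≈ 81090.0 mm ≈ 81.1 m.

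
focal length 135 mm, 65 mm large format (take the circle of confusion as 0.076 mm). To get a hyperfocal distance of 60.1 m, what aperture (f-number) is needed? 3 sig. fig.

Rearrange H = f²/(N·c) + f for N: N = f² / ((H − f)·c).
N = 135² / ((60100 − 135) × 0.076) = 18225 / 4557 ≈ 4.

f/4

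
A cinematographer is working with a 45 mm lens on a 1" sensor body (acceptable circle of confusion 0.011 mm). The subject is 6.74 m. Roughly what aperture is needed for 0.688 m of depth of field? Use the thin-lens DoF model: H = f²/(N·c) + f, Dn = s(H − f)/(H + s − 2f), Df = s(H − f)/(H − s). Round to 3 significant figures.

Write h = H − f = f²/(N·c). The thin-lens limits are Dn = s·h/(h + (s−f)) and Df = s·h/(h − (s−f)), so DoF = Df − Dn = 2·s·(s−f)·h / (h² − (s−f)²).
That is a quadratic in h: DoF·h² − 2·s·(s−f)·h − DoF·(s−f)² = 0 ⇒ h = (s−f)·(s + √(s² + DoF²)) / DoF = 6695 × (6740 + √(6740² + 688²)) / 688 = 6695 × (6740 + 6775.02) / 688 ≈ 131516 mm.
Then N = f²/(c·h) = 45² / (0.011 × 131516) = 2025 / 1446.7 ≈ 1.40.

f/1.40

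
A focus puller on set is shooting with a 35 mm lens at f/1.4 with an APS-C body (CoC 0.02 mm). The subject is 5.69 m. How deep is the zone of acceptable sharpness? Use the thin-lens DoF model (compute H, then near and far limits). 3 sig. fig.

1.50 m

Hyperfocal distance H = f²/(N·c) + f = 35²/(1.4 × 0.02) + 35 = 1225/0.028 + 35 ≈ 43785.0 mm ≈ 43.79 m.
Near limit Dn = s·(H − f)/(H + s − 2f) = 5690 × (43785.0 − 35) / (43785.0 + 5690 − 2 × 35) = 5690 × 43750.0 / 49405.0 ≈ 5038.7 mm.
Far limit Df = s·(H − f)/(H − s) = 5690 × (43785.0 − 35) / (43785.0 − 5690) = 5690 × 43750.0 / 38095.0 ≈ 6534.7 mm.
Depth of field = Df − Dn = 6534.7 − 5038.7 ≈ 1496.0 mm ≈ 1.50 m.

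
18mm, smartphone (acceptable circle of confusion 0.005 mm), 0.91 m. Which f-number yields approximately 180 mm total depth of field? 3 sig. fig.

Write h = H − f = f²/(N·c). The thin-lens limits are Dn = s·h/(h + (s−f)) and Df = s·h/(h − (s−f)), so DoF = Df − Dn = 2·s·(s−f)·h / (h² − (s−f)²).
That is a quadratic in h: DoF·h² − 2·s·(s−f)·h − DoF·(s−f)² = 0 ⇒ h = (s−f)·(s + √(s² + DoF²)) / DoF = 892 × (910 + √(910² + 180²)) / 180 = 892 × (910 + 927.631) / 180 ≈ 9106.5 mm.
Then N = f²/(c·h) = 18² / (0.005 × 9106.5) = 324 / 45.532 ≈ 7.12.

f/7.12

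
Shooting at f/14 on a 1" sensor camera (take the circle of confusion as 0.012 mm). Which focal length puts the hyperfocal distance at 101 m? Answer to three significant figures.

130 mm

From H = f²/(N·c) + f, with f ≪ H: f ≈ √(H·N·c) = √(101000 × 14 × 0.012) = √16968 ≈ 130.3 mm.
The +f correction barely moves this — solving exactly, f² + N·c·f − N·c·H = 0 ⇒ f = (−N·c + √((N·c)² + 4·N·c·H))/2 = (−0.168 + √67872)/2 ≈ 130.18 mm, so f ≈ 130 mm.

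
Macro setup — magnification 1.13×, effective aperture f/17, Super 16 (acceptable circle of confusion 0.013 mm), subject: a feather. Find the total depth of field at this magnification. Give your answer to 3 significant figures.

At magnification m, DoF ≈ 2·N_eff·c/m² = 2 × 17 × 0.013 / 1.13² = 0.442 / 1.277 ≈ 0.346 mm.

0.346 mm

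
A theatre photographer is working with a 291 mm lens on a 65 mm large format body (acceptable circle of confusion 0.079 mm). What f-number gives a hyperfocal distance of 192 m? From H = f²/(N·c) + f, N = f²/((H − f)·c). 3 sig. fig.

Rearrange H = f²/(N·c) + f for N: N = f² / ((H − f)·c).
N = 291² / ((192000 − 291) × 0.079) = 84681 / 15145 ≈ 5.59.

f/5.59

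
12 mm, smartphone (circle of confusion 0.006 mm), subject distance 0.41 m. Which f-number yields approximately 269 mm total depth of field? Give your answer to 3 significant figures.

f/18

Write h = H − f = f²/(N·c). The thin-lens limits are Dn = s·h/(h + (s−f)) and Df = s·h/(h − (s−f)), so DoF = Df − Dn = 2·s·(s−f)·h / (h² − (s−f)²).
That is a quadratic in h: DoF·h² − 2·s·(s−f)·h − DoF·(s−f)² = 0 ⇒ h = (s−f)·(s + √(s² + DoF²)) / DoF = 398 × (410 + √(410² + 269²)) / 269 = 398 × (410 + 490.368) / 269 ≈ 1332.1 mm.
Then N = f²/(c·h) = 12² / (0.006 × 1332.1) = 144 / 7.9929 ≈ 18.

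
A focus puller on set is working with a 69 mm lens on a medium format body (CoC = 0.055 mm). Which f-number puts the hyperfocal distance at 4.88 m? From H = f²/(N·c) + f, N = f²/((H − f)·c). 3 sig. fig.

Rearrange H = f²/(N·c) + f for N: N = f² / ((H − f)·c).
N = 69² / ((4880 − 69) × 0.055) = 4761 / 264.6 ≈ 18.

f/18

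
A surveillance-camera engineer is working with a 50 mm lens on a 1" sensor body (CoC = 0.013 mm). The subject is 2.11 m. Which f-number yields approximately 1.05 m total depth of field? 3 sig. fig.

Write h = H − f = f²/(N·c). The thin-lens limits are Dn = s·h/(h + (s−f)) and Df = s·h/(h − (s−f)), so DoF = Df − Dn = 2·s·(s−f)·h / (h² − (s−f)²).
That is a quadratic in h: DoF·h² − 2·s·(s−f)·h − DoF·(s−f)² = 0 ⇒ h = (s−f)·(s + √(s² + DoF²)) / DoF = 2060 × (2110 + √(2110² + 1050²)) / 1050 = 2060 × (2110 + 2356.82) / 1050 ≈ 8763.5 mm.
Then N = f²/(c·h) = 50² / (0.013 × 8763.5) = 2500 / 113.93 ≈ 21.9.

f/21.9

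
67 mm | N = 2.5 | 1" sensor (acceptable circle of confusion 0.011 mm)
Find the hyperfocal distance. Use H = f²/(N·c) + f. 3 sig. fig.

163 m

Hyperfocal distance H = f²/(N·c) + f = 67²/(2.5 × 0.011) + 67 = 4489/0.0275 + 67 ≈ 163303.4 mm ≈ 163 m.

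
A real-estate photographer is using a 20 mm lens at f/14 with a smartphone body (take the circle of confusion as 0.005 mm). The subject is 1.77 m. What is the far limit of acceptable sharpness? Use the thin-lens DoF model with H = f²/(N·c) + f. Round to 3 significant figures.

Hyperfocal distance H = f²/(N·c) + f = 20²/(14 × 0.005) + 20 = 400/0.07 + 20 ≈ 5734.3 mm ≈ 5.734 m.
Far limit Df = s·(H − f)/(H − s) = 1770 × (5734.3 − 20) / (5734.3 − 1770) = 1770 × 5714.3 / 3964.3 ≈ 2551.4 mm ≈ 2.55 m.

2.55 m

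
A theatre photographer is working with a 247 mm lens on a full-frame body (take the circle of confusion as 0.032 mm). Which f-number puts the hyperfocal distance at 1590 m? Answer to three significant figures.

f/1.20

Rearrange H = f²/(N·c) + f for N: N = f² / ((H − f)·c).
N = 247² / ((1590000 − 247) × 0.032) = 61009 / 50872 ≈ 1.20.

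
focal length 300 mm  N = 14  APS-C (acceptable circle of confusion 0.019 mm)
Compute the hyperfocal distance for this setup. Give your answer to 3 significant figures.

339 m

Hyperfocal distance H = f²/(N·c) + f = 300²/(14 × 0.019) + 300 = 90000/0.266 + 300 ≈ 338645.9 mm ≈ 339 m.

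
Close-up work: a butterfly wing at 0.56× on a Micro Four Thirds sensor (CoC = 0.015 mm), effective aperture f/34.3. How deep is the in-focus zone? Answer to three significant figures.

At magnification m, DoF ≈ 2·N_eff·c/m² = 2 × 34.3 × 0.015 / 0.56² = 1.029 / 0.3136 ≈ 3.28 mm.

3.28 mm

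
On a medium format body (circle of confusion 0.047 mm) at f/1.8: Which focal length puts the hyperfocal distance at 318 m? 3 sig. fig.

From H = f²/(N·c) + f, with f ≪ H: f ≈ √(H·N·c) = √(318000 × 1.8 × 0.047) = √26903 ≈ 164.0 mm.
The +f correction barely moves this — solving exactly, f² + N·c·f − N·c·H = 0 ⇒ f = (−N·c + √((N·c)² + 4·N·c·H))/2 = (−0.0846 + √107611)/2 ≈ 163.98 mm, so f ≈ 164 mm.

164 mm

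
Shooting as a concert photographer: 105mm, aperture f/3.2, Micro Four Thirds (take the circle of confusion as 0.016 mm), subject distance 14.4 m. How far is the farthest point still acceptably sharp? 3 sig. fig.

Hyperfocal distance H = f²/(N·c) + f = 105²/(3.2 × 0.016) + 105 = 11025/0.0512 + 105 ≈ 215437.0 mm ≈ 215.4 m.
Far limit Df = s·(H − f)/(H − s) = 14400 × (215437.0 − 105) / (215437.0 − 14400) = 14400 × 215332.0 / 201037.0 ≈ 15424 mm ≈ 15.4 m.

15.4 m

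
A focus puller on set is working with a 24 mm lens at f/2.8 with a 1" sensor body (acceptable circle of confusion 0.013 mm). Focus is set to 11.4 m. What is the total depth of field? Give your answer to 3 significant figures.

Hyperfocal distance H = f²/(N·c) + f = 24²/(2.8 × 0.013) + 24 = 576/0.0364 + 24 ≈ 15848.2 mm ≈ 15.85 m.
Near limit Dn = s·(H − f)/(H + s − 2f) = 11400 × (15848.2 − 24) / (15848.2 + 11400 − 2 × 24) = 11400 × 15824.2 / 27200.2 ≈ 6632 mm.
Far limit Df = s·(H − f)/(H − s) = 11400 × (15848.2 − 24) / (15848.2 − 11400) = 11400 × 15824.2 / 4448.2 ≈ 40555 mm.
Depth of field = Df − Dn = 40555 − 6632 ≈ 33923 mm ≈ 33.9 m.

33.9 m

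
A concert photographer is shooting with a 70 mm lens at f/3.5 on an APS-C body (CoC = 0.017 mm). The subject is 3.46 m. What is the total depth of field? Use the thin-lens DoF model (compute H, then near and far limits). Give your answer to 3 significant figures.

Hyperfocal distance H = f²/(N·c) + f = 70²/(3.5 × 0.017) + 70 = 4900/0.0595 + 70 ≈ 82422.9 mm ≈ 82.42 m.
Near limit Dn = s·(H − f)/(H + s − 2f) = 3460 × (82422.9 − 70) / (82422.9 + 3460 − 2 × 70) = 3460 × 82352.9 / 85742.9 ≈ 3323.20 mm.
Far limit Df = s·(H − f)/(H − s) = 3460 × (82422.9 − 70) / (82422.9 − 3460) = 3460 × 82352.9 / 78962.9 ≈ 3608.54 mm.
Depth of field = Df − Dn = 3608.54 − 3323.20 ≈ 285.34 mm.

285 mm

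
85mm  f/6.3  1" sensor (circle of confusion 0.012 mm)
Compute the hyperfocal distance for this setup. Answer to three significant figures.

Hyperfocal distance H = f²/(N·c) + f = 85²/(6.3 × 0.012) + 85 = 7225/0.0756 + 85 ≈ 95653.8 mm ≈ 95.7 m.

95.7 m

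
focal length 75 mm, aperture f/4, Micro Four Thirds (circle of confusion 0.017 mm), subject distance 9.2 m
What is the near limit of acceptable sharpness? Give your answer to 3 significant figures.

Hyperfocal distance H = f²/(N·c) + f = 75²/(4 × 0.017) + 75 = 5625/0.068 + 75 ≈ 82795.6 mm ≈ 82.80 m.
Near limit Dn = s·(H − f)/(H + s − 2f) = 9200 × (82795.6 − 75) / (82795.6 + 9200 − 2 × 75) = 9200 × 82720.6 / 91845.6 ≈ 8286.0 mm ≈ 8.29 m.

8.29 m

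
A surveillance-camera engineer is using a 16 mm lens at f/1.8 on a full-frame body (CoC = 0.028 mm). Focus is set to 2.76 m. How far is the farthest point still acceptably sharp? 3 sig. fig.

6.00 m

Hyperfocal distance H = f²/(N·c) + f = 16²/(1.8 × 0.028) + 16 = 256/0.0504 + 16 ≈ 5095.4 mm ≈ 5.095 m.
Far limit Df = s·(H − f)/(H − s) = 2760 × (5095.4 − 16) / (5095.4 − 2760) = 2760 × 5079.4 / 2335.4 ≈ 6002.9 mm ≈ 6.00 m.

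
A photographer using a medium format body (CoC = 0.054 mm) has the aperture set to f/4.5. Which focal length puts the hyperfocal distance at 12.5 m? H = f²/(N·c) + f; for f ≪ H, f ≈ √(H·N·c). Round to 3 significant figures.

From H = f²/(N·c) + f, with f ≪ H: f ≈ √(H·N·c) = √(12500 × 4.5 × 0.054) = √3037.5 ≈ 55.11 mm.
Exact: f² + N·c·f − N·c·H = 0 ⇒ f = (−N·c + √((N·c)² + 4·N·c·H))/2 = (−0.243 + √12150)/2 ≈ 54.992 mm ≈ 55.0 mm.

55.0 mm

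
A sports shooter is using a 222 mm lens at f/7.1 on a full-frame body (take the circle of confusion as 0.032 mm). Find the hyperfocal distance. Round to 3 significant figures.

217 m

Hyperfocal distance H = f²/(N·c) + f = 222²/(7.1 × 0.032) + 222 = 49284/0.2272 + 222 ≈ 217141.0 mm ≈ 217 m.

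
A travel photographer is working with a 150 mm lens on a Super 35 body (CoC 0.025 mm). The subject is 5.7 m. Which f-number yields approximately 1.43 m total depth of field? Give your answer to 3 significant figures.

f/20

Write h = H − f = f²/(N·c). The thin-lens limits are Dn = s·h/(h + (s−f)) and Df = s·h/(h − (s−f)), so DoF = Df − Dn = 2·s·(s−f)·h / (h² − (s−f)²).
That is a quadratic in h: DoF·h² − 2·s·(s−f)·h − DoF·(s−f)² = 0 ⇒ h = (s−f)·(s + √(s² + DoF²)) / DoF = 5550 × (5700 + √(5700² + 1430²)) / 1430 = 5550 × (5700 + 5876.64) / 1430 ≈ 44930 mm.
Then N = f²/(c·h) = 150² / (0.025 × 44930) = 22500 / 1123.3 ≈ 20.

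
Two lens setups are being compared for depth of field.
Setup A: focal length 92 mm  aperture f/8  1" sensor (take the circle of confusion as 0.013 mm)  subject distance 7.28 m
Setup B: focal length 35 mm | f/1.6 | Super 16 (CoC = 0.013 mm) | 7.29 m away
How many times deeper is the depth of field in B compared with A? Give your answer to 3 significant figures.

Setup A: H = 92²/(8×0.013) + 92 ≈ 81476.6 mm; DoF = Df − Dn = 7985.3 − 6689.2 ≈ 1296.1 mm.
Setup B: H = 35²/(1.6×0.013) + 35 ≈ 58929.2 mm; DoF = Df − Dn = 8314.2 − 6490.5 ≈ 1823.7 mm.
Ratio = 1823.7 / 1296.1 ≈ 1.41.

1.41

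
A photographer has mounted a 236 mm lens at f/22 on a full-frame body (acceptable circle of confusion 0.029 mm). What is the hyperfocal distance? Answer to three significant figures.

Hyperfocal distance H = f²/(N·c) + f = 236²/(22 × 0.029) + 236 = 55696/0.638 + 236 ≈ 87533.8 mm ≈ 87.5 m.

87.5 m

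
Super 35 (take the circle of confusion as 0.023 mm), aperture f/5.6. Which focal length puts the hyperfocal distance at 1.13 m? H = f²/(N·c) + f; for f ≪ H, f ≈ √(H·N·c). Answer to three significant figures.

12.0 mm

From H = f²/(N·c) + f, with f ≪ H: f ≈ √(H·N·c) = √(1130 × 5.6 × 0.023) = √145.54 ≈ 12.06 mm.
Exact: f² + N·c·f − N·c·H = 0 ⇒ f = (−N·c + √((N·c)² + 4·N·c·H))/2 = (−0.1288 + √582.19)/2 ≈ 12.000 mm ≈ 12.0 mm.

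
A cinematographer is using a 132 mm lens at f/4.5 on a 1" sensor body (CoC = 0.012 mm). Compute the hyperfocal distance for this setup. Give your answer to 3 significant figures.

Hyperfocal distance H = f²/(N·c) + f = 132²/(4.5 × 0.012) + 132 = 17424/0.054 + 132 ≈ 322798.7 mm ≈ 323 m.

323 m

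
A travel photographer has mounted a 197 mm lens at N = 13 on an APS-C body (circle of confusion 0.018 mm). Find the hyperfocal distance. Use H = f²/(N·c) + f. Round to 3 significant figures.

Hyperfocal distance H = f²/(N·c) + f = 197²/(13 × 0.018) + 197 = 38809/0.234 + 197 ≈ 166047.4 mm ≈ 166 m.

166 m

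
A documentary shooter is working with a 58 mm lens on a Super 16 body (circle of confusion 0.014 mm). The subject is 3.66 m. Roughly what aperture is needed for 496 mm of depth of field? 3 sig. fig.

f/4.50

Write h = H − f = f²/(N·c). The thin-lens limits are Dn = s·h/(h + (s−f)) and Df = s·h/(h − (s−f)), so DoF = Df − Dn = 2·s·(s−f)·h / (h² − (s−f)²).
That is a quadratic in h: DoF·h² − 2·s·(s−f)·h − DoF·(s−f)² = 0 ⇒ h = (s−f)·(s + √(s² + DoF²)) / DoF = 3602 × (3660 + √(3660² + 496²)) / 496 = 3602 × (3660 + 3693.46) / 496 ≈ 53402 mm.
Then N = f²/(c·h) = 58² / (0.014 × 53402) = 3364 / 747.62 ≈ 4.50.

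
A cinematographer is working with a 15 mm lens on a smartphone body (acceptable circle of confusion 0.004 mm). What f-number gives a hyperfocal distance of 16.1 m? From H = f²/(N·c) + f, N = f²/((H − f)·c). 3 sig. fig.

f/3.50

Rearrange H = f²/(N·c) + f for N: N = f² / ((H − f)·c).
N = 15² / ((16100 − 15) × 0.004) = 225 / 64.34 ≈ 3.50.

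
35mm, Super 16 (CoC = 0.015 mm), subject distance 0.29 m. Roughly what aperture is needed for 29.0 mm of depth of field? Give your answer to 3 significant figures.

Write h = H − f = f²/(N·c). The thin-lens limits are Dn = s·h/(h + (s−f)) and Df = s·h/(h − (s−f)), so DoF = Df − Dn = 2·s·(s−f)·h / (h² − (s−f)²).
That is a quadratic in h: DoF·h² − 2·s·(s−f)·h − DoF·(s−f)² = 0 ⇒ h = (s−f)·(s + √(s² + DoF²)) / DoF = 255 × (290 + √(290² + 29²)) / 29 = 255 × (290 + 291.446) / 29 ≈ 5112.7 mm.
Then N = f²/(c·h) = 35² / (0.015 × 5112.7) = 1225 / 76.691 ≈ 16.

f/16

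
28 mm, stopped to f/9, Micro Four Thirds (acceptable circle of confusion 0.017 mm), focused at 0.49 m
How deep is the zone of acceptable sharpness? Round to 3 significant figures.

89.1 mm

Hyperfocal distance H = f²/(N·c) + f = 28²/(9 × 0.017) + 28 = 784/0.153 + 28 ≈ 5152.2 mm ≈ 5.152 m.
Near limit Dn = s·(H − f)/(H + s − 2f) = 490 × (5152.2 − 28) / (5152.2 + 490 − 2 × 28) = 490 × 5124.2 / 5586.2 ≈ 449.475 mm.
Far limit Df = s·(H − f)/(H − s) = 490 × (5152.2 − 28) / (5152.2 − 490) = 490 × 5124.2 / 4662.2 ≈ 538.557 mm.
Depth of field = Df − Dn = 538.557 − 449.475 ≈ 89.082 mm.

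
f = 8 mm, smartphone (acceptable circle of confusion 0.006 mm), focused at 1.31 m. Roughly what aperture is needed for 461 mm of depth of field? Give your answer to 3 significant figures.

f/1.40

Write h = H − f = f²/(N·c). The thin-lens limits are Dn = s·h/(h + (s−f)) and Df = s·h/(h − (s−f)), so DoF = Df − Dn = 2·s·(s−f)·h / (h² − (s−f)²).
That is a quadratic in h: DoF·h² − 2·s·(s−f)·h − DoF·(s−f)² = 0 ⇒ h = (s−f)·(s + √(s² + DoF²)) / DoF = 1302 × (1310 + √(1310² + 461²)) / 461 = 1302 × (1310 + 1388.75) / 461 ≈ 7622.1 mm.
Then N = f²/(c·h) = 8² / (0.006 × 7622.1) = 64 / 45.732 ≈ 1.40.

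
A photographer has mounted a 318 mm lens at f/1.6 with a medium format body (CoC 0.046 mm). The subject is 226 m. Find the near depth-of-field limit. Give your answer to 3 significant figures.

194 m

Hyperfocal distance H = f²/(N·c) + f = 318²/(1.6 × 0.046) + 318 = 101124/0.0736 + 318 ≈ 1374285.4 mm ≈ 1374 m.
Near limit Dn = s·(H − f)/(H + s − 2f) = 226000 × (1374285.4 − 318) / (1374285.4 + 226000 − 2 × 318) = 226000 × 1373967.4 / 1599649.4 ≈ 194115 mm ≈ 194 m.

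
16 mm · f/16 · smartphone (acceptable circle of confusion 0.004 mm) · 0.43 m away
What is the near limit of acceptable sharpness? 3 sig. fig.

Hyperfocal distance H = f²/(N·c) + f = 16²/(16 × 0.004) + 16 = 256/0.064 + 16 ≈ 4016.0 mm ≈ 4.016 m.
Near limit Dn = s·(H − f)/(H + s − 2f) = 430 × (4016.0 − 16) / (4016.0 + 430 − 2 × 16) = 430 × 4000.0 / 4414.0 ≈ 389.67 mm.

390 mm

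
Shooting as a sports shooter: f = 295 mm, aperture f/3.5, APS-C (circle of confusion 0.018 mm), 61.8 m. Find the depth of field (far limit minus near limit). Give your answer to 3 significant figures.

Hyperfocal distance H = f²/(N·c) + f = 295²/(3.5 × 0.018) + 295 = 87025/0.063 + 295 ≈ 1381644.2 mm ≈ 1382 m.
Near limit Dn = s·(H − f)/(H + s − 2f) = 61800 × (1381644.2 − 295) / (1381644.2 + 61800 − 2 × 295) = 61800 × 1381349.2 / 1442854.2 ≈ 59165.6 mm.
Far limit Df = s·(H − f)/(H − s) = 61800 × (1381644.2 − 295) / (1381644.2 − 61800) = 61800 × 1381349.2 / 1319844.2 ≈ 64679.9 mm.
Depth of field = Df − Dn = 64679.9 − 59165.6 ≈ 5514.3 mm ≈ 5.51 m.

5.51 m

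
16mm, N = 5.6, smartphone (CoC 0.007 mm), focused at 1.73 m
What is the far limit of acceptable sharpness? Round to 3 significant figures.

2.35 m

Hyperfocal distance H = f²/(N·c) + f = 16²/(5.6 × 0.007) + 16 = 256/0.0392 + 16 ≈ 6546.6 mm ≈ 6.547 m.
Far limit Df = s·(H − f)/(H − s) = 1730 × (6546.6 − 16) / (6546.6 − 1730) = 1730 × 6530.6 / 4816.6 ≈ 2345.6 mm ≈ 2.35 m.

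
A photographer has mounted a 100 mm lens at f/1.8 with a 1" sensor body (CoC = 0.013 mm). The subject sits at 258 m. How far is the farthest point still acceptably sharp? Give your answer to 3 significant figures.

651 m

Hyperfocal distance H = f²/(N·c) + f = 100²/(1.8 × 0.013) + 100 = 10000/0.0234 + 100 ≈ 427450.4 mm ≈ 427.5 m.
Far limit Df = s·(H − f)/(H − s) = 258000 × (427450.4 − 100) / (427450.4 − 258000) = 258000 × 427350.4 / 169450.4 ≈ 650671 mm ≈ 651 m.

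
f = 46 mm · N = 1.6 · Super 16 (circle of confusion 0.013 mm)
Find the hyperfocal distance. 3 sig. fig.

102 m

Hyperfocal distance H = f²/(N·c) + f = 46²/(1.6 × 0.013) + 46 = 2116/0.0208 + 46 ≈ 101776.8 mm ≈ 102 m.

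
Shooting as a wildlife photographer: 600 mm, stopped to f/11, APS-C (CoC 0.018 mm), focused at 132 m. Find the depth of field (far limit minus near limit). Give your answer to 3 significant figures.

19.2 m

Hyperfocal distance H = f²/(N·c) + f = 600²/(11 × 0.018) + 600 = 360000/0.198 + 600 ≈ 1818781.8 mm ≈ 1819 m.
Near limit Dn = s·(H − f)/(H + s − 2f) = 132000 × (1818781.8 − 600) / (1818781.8 + 132000 − 2 × 600) = 132000 × 1818181.8 / 1949581.8 ≈ 123103 mm.
Far limit Df = s·(H − f)/(H − s) = 132000 × (1818781.8 − 600) / (1818781.8 − 132000) = 132000 × 1818181.8 / 1686781.8 ≈ 142283 mm.
Depth of field = Df − Dn = 142283 − 123103 ≈ 19180 mm ≈ 19.2 m.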